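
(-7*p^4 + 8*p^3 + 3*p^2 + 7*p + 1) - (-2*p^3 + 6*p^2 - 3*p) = -7*p^4 + 10*p^3 - 3*p^2 + 10*p + 1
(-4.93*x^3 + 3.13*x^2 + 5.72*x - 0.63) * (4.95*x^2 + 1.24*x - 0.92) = -24.4035*x^5 + 9.3803*x^4 + 36.7308*x^3 + 1.0947*x^2 - 6.0436*x + 0.5796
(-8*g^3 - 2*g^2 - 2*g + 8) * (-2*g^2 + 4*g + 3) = 16*g^5 - 28*g^4 - 28*g^3 - 30*g^2 + 26*g + 24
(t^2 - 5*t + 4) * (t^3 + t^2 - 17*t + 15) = t^5 - 4*t^4 - 18*t^3 + 104*t^2 - 143*t + 60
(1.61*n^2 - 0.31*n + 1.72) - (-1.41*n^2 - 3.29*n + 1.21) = 3.02*n^2 + 2.98*n + 0.51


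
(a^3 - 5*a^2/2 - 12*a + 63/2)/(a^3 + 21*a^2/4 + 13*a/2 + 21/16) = 8*(a^2 - 6*a + 9)/(8*a^2 + 14*a + 3)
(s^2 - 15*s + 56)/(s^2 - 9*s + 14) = (s - 8)/(s - 2)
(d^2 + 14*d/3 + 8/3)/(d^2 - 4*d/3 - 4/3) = (d + 4)/(d - 2)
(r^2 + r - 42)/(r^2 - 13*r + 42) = (r + 7)/(r - 7)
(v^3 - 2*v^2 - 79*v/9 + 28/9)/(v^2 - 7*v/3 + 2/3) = (3*v^2 - 5*v - 28)/(3*(v - 2))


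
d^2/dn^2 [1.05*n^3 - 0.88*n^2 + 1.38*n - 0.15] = 6.3*n - 1.76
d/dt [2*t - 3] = 2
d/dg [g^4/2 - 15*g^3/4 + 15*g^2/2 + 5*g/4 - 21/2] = 2*g^3 - 45*g^2/4 + 15*g + 5/4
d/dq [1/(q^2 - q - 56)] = (1 - 2*q)/(-q^2 + q + 56)^2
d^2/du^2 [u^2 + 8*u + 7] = 2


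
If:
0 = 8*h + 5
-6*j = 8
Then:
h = -5/8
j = -4/3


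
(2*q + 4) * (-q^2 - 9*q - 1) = -2*q^3 - 22*q^2 - 38*q - 4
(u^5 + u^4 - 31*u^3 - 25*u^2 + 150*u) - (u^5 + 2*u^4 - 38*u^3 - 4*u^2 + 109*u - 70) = -u^4 + 7*u^3 - 21*u^2 + 41*u + 70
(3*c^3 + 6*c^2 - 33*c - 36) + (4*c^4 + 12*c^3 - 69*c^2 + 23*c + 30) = 4*c^4 + 15*c^3 - 63*c^2 - 10*c - 6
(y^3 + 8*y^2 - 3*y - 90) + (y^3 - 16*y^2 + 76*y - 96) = 2*y^3 - 8*y^2 + 73*y - 186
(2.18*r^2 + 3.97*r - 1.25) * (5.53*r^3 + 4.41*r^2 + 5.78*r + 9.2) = 12.0554*r^5 + 31.5679*r^4 + 23.1956*r^3 + 37.4901*r^2 + 29.299*r - 11.5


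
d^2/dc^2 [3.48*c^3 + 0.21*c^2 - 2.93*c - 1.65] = 20.88*c + 0.42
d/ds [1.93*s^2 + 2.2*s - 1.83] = 3.86*s + 2.2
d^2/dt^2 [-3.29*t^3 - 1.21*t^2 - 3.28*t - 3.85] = -19.74*t - 2.42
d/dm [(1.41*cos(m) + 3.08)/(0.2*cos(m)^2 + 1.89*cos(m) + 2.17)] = (0.282*cos(m)^2 + 1.232*cos(m) + 2.7615)*sin(m)/(0.04*cos(m)^4 + 0.756*cos(m)^3 + 4.4401*cos(m)^2 + 8.2026*cos(m) + 4.7089)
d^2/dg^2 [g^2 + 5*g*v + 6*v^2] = 2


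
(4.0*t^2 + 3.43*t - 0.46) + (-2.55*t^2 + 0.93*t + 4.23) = 1.45*t^2 + 4.36*t + 3.77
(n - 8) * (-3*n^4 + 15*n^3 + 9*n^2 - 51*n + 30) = -3*n^5 + 39*n^4 - 111*n^3 - 123*n^2 + 438*n - 240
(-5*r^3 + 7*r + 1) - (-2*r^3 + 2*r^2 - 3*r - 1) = -3*r^3 - 2*r^2 + 10*r + 2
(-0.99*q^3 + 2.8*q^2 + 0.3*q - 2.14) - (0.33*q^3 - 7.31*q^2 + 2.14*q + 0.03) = -1.32*q^3 + 10.11*q^2 - 1.84*q - 2.17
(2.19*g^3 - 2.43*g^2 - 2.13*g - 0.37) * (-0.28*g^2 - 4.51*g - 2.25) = -0.6132*g^5 - 9.1965*g^4 + 6.6282*g^3 + 15.1774*g^2 + 6.4612*g + 0.8325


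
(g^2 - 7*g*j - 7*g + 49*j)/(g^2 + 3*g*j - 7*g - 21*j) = (g - 7*j)/(g + 3*j)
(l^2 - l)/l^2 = (l - 1)/l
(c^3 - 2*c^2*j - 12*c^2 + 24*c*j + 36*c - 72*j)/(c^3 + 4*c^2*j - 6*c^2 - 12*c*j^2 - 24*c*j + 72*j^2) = (c - 6)/(c + 6*j)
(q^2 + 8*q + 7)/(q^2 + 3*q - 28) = (q + 1)/(q - 4)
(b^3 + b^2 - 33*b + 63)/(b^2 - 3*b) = b + 4 - 21/b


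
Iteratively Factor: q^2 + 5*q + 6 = (q + 2)*(q + 3)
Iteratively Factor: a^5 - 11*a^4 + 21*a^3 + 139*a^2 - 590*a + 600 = (a - 5)*(a^4 - 6*a^3 - 9*a^2 + 94*a - 120) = (a - 5)*(a - 3)*(a^3 - 3*a^2 - 18*a + 40) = (a - 5)^2*(a - 3)*(a^2 + 2*a - 8) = (a - 5)^2*(a - 3)*(a + 4)*(a - 2)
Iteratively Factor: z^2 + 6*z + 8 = (z + 4)*(z + 2)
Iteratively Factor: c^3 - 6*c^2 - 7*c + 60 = (c + 3)*(c^2 - 9*c + 20) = (c - 5)*(c + 3)*(c - 4)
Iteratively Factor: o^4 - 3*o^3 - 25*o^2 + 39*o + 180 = (o - 4)*(o^3 + o^2 - 21*o - 45) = (o - 4)*(o + 3)*(o^2 - 2*o - 15) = (o - 5)*(o - 4)*(o + 3)*(o + 3)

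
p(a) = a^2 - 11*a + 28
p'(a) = 2*a - 11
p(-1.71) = 49.73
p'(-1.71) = -14.42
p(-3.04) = 70.68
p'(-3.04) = -17.08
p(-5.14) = 110.96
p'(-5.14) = -21.28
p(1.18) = 16.41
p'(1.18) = -8.64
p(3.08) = 3.61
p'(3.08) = -4.84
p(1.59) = 13.04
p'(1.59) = -7.82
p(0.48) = 22.95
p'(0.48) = -10.04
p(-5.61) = 121.18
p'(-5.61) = -22.22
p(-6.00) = 130.00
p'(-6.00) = -23.00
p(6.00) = -2.00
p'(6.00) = 1.00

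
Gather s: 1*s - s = 0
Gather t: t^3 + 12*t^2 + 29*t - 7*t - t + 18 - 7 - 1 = t^3 + 12*t^2 + 21*t + 10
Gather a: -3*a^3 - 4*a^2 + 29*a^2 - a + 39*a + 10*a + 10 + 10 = -3*a^3 + 25*a^2 + 48*a + 20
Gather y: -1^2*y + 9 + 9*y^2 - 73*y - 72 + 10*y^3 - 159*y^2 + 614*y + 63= 10*y^3 - 150*y^2 + 540*y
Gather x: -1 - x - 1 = -x - 2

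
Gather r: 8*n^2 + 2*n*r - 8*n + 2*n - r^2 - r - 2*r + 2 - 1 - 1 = 8*n^2 - 6*n - r^2 + r*(2*n - 3)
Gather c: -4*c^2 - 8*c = -4*c^2 - 8*c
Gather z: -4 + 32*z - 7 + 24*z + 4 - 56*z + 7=0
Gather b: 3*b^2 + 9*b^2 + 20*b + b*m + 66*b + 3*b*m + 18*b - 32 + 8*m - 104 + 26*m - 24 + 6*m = 12*b^2 + b*(4*m + 104) + 40*m - 160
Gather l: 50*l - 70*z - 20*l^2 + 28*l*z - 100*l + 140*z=-20*l^2 + l*(28*z - 50) + 70*z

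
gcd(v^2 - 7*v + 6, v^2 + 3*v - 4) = v - 1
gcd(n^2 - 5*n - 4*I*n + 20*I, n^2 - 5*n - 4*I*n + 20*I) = n^2 + n*(-5 - 4*I) + 20*I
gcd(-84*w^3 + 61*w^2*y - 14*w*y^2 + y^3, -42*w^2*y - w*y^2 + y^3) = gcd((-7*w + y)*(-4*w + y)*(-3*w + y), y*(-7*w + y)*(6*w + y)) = -7*w + y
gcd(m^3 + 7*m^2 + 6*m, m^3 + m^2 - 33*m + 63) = 1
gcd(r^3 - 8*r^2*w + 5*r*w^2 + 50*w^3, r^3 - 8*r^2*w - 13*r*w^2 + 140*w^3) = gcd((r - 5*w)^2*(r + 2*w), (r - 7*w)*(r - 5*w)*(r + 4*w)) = r - 5*w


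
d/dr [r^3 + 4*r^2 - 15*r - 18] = 3*r^2 + 8*r - 15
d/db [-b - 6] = -1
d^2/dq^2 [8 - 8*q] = 0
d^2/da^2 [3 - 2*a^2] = -4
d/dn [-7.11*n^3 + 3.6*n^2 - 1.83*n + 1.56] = -21.33*n^2 + 7.2*n - 1.83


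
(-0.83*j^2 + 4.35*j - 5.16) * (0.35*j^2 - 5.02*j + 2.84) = -0.2905*j^4 + 5.6891*j^3 - 26.0002*j^2 + 38.2572*j - 14.6544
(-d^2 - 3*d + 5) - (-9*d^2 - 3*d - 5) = 8*d^2 + 10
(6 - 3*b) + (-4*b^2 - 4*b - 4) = -4*b^2 - 7*b + 2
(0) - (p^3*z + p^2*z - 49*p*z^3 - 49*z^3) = -p^3*z - p^2*z + 49*p*z^3 + 49*z^3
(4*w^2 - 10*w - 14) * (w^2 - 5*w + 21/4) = 4*w^4 - 30*w^3 + 57*w^2 + 35*w/2 - 147/2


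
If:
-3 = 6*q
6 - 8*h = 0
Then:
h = 3/4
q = -1/2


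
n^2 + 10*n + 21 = (n + 3)*(n + 7)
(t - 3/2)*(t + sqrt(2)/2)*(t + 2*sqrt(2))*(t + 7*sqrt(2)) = t^4 - 3*t^3/2 + 19*sqrt(2)*t^3/2 - 57*sqrt(2)*t^2/4 + 37*t^2 - 111*t/2 + 14*sqrt(2)*t - 21*sqrt(2)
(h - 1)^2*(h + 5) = h^3 + 3*h^2 - 9*h + 5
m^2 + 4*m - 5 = (m - 1)*(m + 5)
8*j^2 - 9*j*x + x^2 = (-8*j + x)*(-j + x)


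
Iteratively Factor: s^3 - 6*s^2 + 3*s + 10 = (s - 5)*(s^2 - s - 2) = (s - 5)*(s + 1)*(s - 2)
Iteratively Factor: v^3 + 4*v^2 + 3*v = (v + 1)*(v^2 + 3*v) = v*(v + 1)*(v + 3)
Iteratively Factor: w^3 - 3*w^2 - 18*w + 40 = (w - 5)*(w^2 + 2*w - 8) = (w - 5)*(w + 4)*(w - 2)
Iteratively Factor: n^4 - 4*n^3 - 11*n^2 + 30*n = (n + 3)*(n^3 - 7*n^2 + 10*n) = (n - 2)*(n + 3)*(n^2 - 5*n) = n*(n - 2)*(n + 3)*(n - 5)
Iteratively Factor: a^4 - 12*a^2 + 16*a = (a)*(a^3 - 12*a + 16) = a*(a + 4)*(a^2 - 4*a + 4) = a*(a - 2)*(a + 4)*(a - 2)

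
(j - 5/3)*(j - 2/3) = j^2 - 7*j/3 + 10/9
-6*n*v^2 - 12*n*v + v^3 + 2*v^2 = v*(-6*n + v)*(v + 2)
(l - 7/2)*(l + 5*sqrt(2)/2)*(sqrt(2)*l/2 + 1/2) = sqrt(2)*l^3/2 - 7*sqrt(2)*l^2/4 + 3*l^2 - 21*l/2 + 5*sqrt(2)*l/4 - 35*sqrt(2)/8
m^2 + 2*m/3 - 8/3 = (m - 4/3)*(m + 2)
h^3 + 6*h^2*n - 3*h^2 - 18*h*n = h*(h - 3)*(h + 6*n)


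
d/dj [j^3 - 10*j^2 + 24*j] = 3*j^2 - 20*j + 24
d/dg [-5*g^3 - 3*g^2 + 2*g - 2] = -15*g^2 - 6*g + 2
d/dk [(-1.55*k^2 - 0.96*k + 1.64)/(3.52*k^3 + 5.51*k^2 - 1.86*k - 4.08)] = (5.456*k^4 + 6.7584*k^3 - 9.1458*k^2 - 5.42479999999999*k + 6.9672)/(12.3904*k^6 + 38.7904*k^5 + 17.2657*k^4 - 49.2204*k^3 - 41.502*k^2 + 15.1776*k + 16.6464)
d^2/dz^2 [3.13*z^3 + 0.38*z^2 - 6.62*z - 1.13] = 18.78*z + 0.76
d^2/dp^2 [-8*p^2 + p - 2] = -16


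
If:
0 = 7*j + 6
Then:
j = -6/7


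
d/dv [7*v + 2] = 7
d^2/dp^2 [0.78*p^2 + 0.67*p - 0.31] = 1.56000000000000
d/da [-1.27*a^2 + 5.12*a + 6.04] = 5.12 - 2.54*a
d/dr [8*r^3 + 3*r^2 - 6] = 6*r*(4*r + 1)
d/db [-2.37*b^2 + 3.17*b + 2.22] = 3.17 - 4.74*b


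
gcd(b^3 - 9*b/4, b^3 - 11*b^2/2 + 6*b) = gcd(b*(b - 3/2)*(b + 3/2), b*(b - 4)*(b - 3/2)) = b^2 - 3*b/2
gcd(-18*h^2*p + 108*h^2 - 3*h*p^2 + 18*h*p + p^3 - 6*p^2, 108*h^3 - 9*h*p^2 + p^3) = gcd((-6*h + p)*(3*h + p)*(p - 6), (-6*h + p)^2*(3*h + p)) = -18*h^2 - 3*h*p + p^2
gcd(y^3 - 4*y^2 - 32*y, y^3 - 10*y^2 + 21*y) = y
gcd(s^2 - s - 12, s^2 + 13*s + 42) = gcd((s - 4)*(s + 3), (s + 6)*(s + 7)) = 1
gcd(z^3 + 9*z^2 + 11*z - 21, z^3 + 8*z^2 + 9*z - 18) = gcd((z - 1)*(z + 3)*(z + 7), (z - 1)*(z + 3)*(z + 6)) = z^2 + 2*z - 3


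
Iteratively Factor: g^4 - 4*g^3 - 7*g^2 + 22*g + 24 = (g + 2)*(g^3 - 6*g^2 + 5*g + 12) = (g - 3)*(g + 2)*(g^2 - 3*g - 4) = (g - 4)*(g - 3)*(g + 2)*(g + 1)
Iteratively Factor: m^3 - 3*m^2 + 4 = (m - 2)*(m^2 - m - 2) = (m - 2)*(m + 1)*(m - 2)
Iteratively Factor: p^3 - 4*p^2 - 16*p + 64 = (p + 4)*(p^2 - 8*p + 16) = (p - 4)*(p + 4)*(p - 4)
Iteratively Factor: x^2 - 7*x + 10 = (x - 5)*(x - 2)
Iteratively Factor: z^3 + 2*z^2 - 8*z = (z + 4)*(z^2 - 2*z) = z*(z + 4)*(z - 2)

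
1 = 1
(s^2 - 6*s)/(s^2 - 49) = s*(s - 6)/(s^2 - 49)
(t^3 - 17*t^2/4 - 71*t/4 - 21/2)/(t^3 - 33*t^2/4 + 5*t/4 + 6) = (t^2 - 5*t - 14)/(t^2 - 9*t + 8)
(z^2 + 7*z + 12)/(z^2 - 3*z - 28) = (z + 3)/(z - 7)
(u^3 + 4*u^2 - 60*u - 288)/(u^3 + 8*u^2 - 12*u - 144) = (u - 8)/(u - 4)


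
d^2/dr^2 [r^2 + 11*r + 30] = 2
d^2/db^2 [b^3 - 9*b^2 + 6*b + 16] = 6*b - 18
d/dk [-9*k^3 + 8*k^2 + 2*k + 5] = -27*k^2 + 16*k + 2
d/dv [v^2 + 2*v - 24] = 2*v + 2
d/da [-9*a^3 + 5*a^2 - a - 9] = -27*a^2 + 10*a - 1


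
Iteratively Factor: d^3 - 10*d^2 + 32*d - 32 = (d - 2)*(d^2 - 8*d + 16) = (d - 4)*(d - 2)*(d - 4)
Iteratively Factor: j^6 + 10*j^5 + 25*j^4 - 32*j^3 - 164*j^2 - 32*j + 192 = (j + 3)*(j^5 + 7*j^4 + 4*j^3 - 44*j^2 - 32*j + 64) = (j - 2)*(j + 3)*(j^4 + 9*j^3 + 22*j^2 - 32) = (j - 2)*(j + 2)*(j + 3)*(j^3 + 7*j^2 + 8*j - 16) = (j - 2)*(j + 2)*(j + 3)*(j + 4)*(j^2 + 3*j - 4) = (j - 2)*(j + 2)*(j + 3)*(j + 4)^2*(j - 1)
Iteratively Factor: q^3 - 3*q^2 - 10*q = (q)*(q^2 - 3*q - 10) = q*(q - 5)*(q + 2)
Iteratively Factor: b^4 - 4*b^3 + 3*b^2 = (b)*(b^3 - 4*b^2 + 3*b) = b^2*(b^2 - 4*b + 3) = b^2*(b - 3)*(b - 1)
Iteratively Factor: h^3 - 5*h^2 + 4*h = (h)*(h^2 - 5*h + 4) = h*(h - 4)*(h - 1)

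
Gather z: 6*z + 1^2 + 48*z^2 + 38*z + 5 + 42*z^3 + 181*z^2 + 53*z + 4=42*z^3 + 229*z^2 + 97*z + 10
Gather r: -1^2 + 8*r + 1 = 8*r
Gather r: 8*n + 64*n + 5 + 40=72*n + 45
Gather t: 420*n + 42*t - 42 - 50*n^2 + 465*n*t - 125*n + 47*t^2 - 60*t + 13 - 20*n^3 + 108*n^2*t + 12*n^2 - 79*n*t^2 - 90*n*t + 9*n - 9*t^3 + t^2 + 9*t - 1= -20*n^3 - 38*n^2 + 304*n - 9*t^3 + t^2*(48 - 79*n) + t*(108*n^2 + 375*n - 9) - 30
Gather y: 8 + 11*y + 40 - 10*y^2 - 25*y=-10*y^2 - 14*y + 48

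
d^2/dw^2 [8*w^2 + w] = 16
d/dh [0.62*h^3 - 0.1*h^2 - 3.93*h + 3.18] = 1.86*h^2 - 0.2*h - 3.93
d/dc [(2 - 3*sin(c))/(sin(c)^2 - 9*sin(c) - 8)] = (3*sin(c)^2 - 4*sin(c) + 42)*cos(c)/(sin(c)^2 - 9*sin(c) - 8)^2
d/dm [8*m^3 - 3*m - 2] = 24*m^2 - 3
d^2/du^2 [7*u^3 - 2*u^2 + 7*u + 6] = 42*u - 4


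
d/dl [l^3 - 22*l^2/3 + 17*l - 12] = 3*l^2 - 44*l/3 + 17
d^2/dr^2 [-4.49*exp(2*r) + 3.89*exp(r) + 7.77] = (3.89 - 17.96*exp(r))*exp(r)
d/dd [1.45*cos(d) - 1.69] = -1.45*sin(d)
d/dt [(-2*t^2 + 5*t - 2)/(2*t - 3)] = (-4*t^2 + 12*t - 11)/(4*t^2 - 12*t + 9)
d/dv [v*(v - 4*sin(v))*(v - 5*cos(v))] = v*(v - 4*sin(v))*(5*sin(v) + 1) - v*(v - 5*cos(v))*(4*cos(v) - 1) + (v - 4*sin(v))*(v - 5*cos(v))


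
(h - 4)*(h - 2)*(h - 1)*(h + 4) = h^4 - 3*h^3 - 14*h^2 + 48*h - 32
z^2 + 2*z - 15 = (z - 3)*(z + 5)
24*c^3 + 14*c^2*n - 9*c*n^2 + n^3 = (-6*c + n)*(-4*c + n)*(c + n)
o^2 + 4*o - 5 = (o - 1)*(o + 5)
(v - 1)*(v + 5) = v^2 + 4*v - 5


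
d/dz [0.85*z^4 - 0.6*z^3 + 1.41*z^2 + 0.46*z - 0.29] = 3.4*z^3 - 1.8*z^2 + 2.82*z + 0.46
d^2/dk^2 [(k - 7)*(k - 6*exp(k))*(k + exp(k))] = -5*k^2*exp(k) - 24*k*exp(2*k) + 15*k*exp(k) + 6*k + 144*exp(2*k) + 60*exp(k) - 14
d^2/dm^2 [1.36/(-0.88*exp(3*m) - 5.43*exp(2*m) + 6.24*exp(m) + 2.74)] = (-1.36*(2.64*exp(2*m) + 10.86*exp(m) - 6.24)*(5.28*exp(2*m) + 21.72*exp(m) - 12.48)*exp(m) + (10.7712*exp(2*m) + 29.5392*exp(m) - 8.4864)*(0.88*exp(3*m) + 5.43*exp(2*m) - 6.24*exp(m) - 2.74))*exp(m)/(0.88*exp(3*m) + 5.43*exp(2*m) - 6.24*exp(m) - 2.74)^3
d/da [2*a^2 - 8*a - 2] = 4*a - 8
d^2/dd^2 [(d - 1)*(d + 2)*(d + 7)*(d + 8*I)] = 12*d^2 + 48*d*(1 + I) + 10 + 128*I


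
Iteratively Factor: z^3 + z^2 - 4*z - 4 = (z - 2)*(z^2 + 3*z + 2) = (z - 2)*(z + 1)*(z + 2)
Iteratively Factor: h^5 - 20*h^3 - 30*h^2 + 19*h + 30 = (h - 1)*(h^4 + h^3 - 19*h^2 - 49*h - 30) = (h - 1)*(h + 1)*(h^3 - 19*h - 30) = (h - 5)*(h - 1)*(h + 1)*(h^2 + 5*h + 6) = (h - 5)*(h - 1)*(h + 1)*(h + 2)*(h + 3)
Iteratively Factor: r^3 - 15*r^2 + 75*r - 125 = (r - 5)*(r^2 - 10*r + 25) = (r - 5)^2*(r - 5)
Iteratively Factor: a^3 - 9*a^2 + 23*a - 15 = (a - 5)*(a^2 - 4*a + 3) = (a - 5)*(a - 3)*(a - 1)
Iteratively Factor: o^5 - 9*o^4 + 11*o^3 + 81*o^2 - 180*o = (o - 5)*(o^4 - 4*o^3 - 9*o^2 + 36*o) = (o - 5)*(o - 3)*(o^3 - o^2 - 12*o) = (o - 5)*(o - 3)*(o + 3)*(o^2 - 4*o) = (o - 5)*(o - 4)*(o - 3)*(o + 3)*(o)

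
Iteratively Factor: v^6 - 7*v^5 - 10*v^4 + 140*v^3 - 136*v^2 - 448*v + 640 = (v - 2)*(v^5 - 5*v^4 - 20*v^3 + 100*v^2 + 64*v - 320) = (v - 5)*(v - 2)*(v^4 - 20*v^2 + 64) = (v - 5)*(v - 2)*(v + 4)*(v^3 - 4*v^2 - 4*v + 16) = (v - 5)*(v - 2)*(v + 2)*(v + 4)*(v^2 - 6*v + 8) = (v - 5)*(v - 4)*(v - 2)*(v + 2)*(v + 4)*(v - 2)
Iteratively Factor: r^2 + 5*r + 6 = (r + 2)*(r + 3)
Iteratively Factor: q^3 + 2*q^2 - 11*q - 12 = (q + 1)*(q^2 + q - 12) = (q - 3)*(q + 1)*(q + 4)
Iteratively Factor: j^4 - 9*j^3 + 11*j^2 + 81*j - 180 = (j - 3)*(j^3 - 6*j^2 - 7*j + 60) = (j - 3)*(j + 3)*(j^2 - 9*j + 20) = (j - 5)*(j - 3)*(j + 3)*(j - 4)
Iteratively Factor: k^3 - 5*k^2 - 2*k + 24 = (k - 3)*(k^2 - 2*k - 8) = (k - 3)*(k + 2)*(k - 4)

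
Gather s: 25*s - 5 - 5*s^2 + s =-5*s^2 + 26*s - 5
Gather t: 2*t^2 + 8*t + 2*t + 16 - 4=2*t^2 + 10*t + 12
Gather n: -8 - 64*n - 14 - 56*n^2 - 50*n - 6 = -56*n^2 - 114*n - 28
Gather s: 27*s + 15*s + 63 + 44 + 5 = 42*s + 112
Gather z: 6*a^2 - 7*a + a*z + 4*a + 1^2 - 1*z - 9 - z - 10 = 6*a^2 - 3*a + z*(a - 2) - 18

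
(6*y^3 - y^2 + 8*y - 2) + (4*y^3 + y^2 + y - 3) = 10*y^3 + 9*y - 5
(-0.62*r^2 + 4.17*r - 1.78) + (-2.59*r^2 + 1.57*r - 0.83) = -3.21*r^2 + 5.74*r - 2.61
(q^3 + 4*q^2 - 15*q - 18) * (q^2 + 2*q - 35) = q^5 + 6*q^4 - 42*q^3 - 188*q^2 + 489*q + 630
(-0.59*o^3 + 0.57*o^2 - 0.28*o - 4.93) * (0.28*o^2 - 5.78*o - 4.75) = -0.1652*o^5 + 3.5698*o^4 - 0.5705*o^3 - 2.4695*o^2 + 29.8254*o + 23.4175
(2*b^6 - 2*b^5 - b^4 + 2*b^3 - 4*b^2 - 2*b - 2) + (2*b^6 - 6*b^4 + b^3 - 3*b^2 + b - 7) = 4*b^6 - 2*b^5 - 7*b^4 + 3*b^3 - 7*b^2 - b - 9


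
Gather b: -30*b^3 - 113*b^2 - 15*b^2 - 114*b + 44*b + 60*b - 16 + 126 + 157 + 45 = -30*b^3 - 128*b^2 - 10*b + 312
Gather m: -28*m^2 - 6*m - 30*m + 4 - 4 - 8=-28*m^2 - 36*m - 8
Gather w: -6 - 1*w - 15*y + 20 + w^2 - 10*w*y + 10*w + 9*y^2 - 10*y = w^2 + w*(9 - 10*y) + 9*y^2 - 25*y + 14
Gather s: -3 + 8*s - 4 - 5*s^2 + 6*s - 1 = -5*s^2 + 14*s - 8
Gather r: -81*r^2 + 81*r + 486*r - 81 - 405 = -81*r^2 + 567*r - 486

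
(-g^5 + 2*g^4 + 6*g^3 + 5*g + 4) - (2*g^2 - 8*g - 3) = -g^5 + 2*g^4 + 6*g^3 - 2*g^2 + 13*g + 7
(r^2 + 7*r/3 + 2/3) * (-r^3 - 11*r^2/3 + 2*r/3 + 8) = -r^5 - 6*r^4 - 77*r^3/9 + 64*r^2/9 + 172*r/9 + 16/3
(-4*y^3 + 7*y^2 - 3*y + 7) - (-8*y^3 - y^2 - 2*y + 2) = 4*y^3 + 8*y^2 - y + 5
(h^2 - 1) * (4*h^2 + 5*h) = 4*h^4 + 5*h^3 - 4*h^2 - 5*h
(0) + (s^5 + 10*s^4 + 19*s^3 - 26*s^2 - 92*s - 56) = s^5 + 10*s^4 + 19*s^3 - 26*s^2 - 92*s - 56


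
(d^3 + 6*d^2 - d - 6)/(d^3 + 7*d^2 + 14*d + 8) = (d^2 + 5*d - 6)/(d^2 + 6*d + 8)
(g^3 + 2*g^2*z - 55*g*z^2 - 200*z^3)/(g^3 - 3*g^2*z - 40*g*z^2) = (g + 5*z)/g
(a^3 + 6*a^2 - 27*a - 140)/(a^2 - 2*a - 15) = (a^2 + 11*a + 28)/(a + 3)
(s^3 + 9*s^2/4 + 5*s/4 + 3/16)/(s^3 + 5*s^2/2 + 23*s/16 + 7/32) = 2*(2*s + 3)/(4*s + 7)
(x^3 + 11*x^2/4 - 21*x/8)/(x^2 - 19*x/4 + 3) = x*(2*x + 7)/(2*(x - 4))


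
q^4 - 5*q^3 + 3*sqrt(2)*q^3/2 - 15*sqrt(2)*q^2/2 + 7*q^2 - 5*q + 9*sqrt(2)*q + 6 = (q - 3)*(q - 2)*(q + sqrt(2)/2)*(q + sqrt(2))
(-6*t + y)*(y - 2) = -6*t*y + 12*t + y^2 - 2*y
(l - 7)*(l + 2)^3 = l^4 - l^3 - 30*l^2 - 76*l - 56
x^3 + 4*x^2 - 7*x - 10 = (x - 2)*(x + 1)*(x + 5)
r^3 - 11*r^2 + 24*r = r*(r - 8)*(r - 3)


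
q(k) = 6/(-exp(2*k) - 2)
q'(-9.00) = 0.00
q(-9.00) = -3.00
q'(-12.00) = 0.00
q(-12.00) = -3.00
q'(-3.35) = 0.00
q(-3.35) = -3.00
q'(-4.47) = 0.00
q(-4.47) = -3.00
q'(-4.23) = 0.00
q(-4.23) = -3.00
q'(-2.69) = 0.01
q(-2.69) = -2.99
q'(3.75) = 0.01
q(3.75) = -0.00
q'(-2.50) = 0.02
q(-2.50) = -2.99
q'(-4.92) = 0.00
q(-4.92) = -3.00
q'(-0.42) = 0.88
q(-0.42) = -2.47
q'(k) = 12*exp(2*k)/(-exp(2*k) - 2)^2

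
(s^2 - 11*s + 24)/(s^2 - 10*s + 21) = (s - 8)/(s - 7)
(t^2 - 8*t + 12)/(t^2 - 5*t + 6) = (t - 6)/(t - 3)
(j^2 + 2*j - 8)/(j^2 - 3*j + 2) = (j + 4)/(j - 1)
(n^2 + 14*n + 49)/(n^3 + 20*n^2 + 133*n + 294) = 1/(n + 6)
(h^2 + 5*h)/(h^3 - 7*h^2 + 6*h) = (h + 5)/(h^2 - 7*h + 6)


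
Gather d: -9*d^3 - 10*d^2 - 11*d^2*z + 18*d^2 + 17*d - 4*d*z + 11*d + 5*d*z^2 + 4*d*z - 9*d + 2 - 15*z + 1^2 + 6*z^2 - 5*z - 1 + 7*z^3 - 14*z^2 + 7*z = -9*d^3 + d^2*(8 - 11*z) + d*(5*z^2 + 19) + 7*z^3 - 8*z^2 - 13*z + 2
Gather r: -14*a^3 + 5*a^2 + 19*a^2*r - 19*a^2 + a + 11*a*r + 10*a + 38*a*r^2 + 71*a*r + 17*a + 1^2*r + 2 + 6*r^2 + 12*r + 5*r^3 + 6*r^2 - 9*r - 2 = -14*a^3 - 14*a^2 + 28*a + 5*r^3 + r^2*(38*a + 12) + r*(19*a^2 + 82*a + 4)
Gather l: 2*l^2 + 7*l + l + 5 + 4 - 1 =2*l^2 + 8*l + 8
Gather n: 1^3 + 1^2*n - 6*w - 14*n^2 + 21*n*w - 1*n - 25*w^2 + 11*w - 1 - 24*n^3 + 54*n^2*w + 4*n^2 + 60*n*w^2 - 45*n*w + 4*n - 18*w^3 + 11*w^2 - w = -24*n^3 + n^2*(54*w - 10) + n*(60*w^2 - 24*w + 4) - 18*w^3 - 14*w^2 + 4*w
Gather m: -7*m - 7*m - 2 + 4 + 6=8 - 14*m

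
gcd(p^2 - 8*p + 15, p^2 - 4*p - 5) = p - 5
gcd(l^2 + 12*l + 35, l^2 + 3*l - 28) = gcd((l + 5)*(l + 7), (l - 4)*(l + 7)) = l + 7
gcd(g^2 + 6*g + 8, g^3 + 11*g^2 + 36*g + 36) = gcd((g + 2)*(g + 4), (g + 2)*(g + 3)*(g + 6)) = g + 2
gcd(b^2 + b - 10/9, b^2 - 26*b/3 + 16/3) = b - 2/3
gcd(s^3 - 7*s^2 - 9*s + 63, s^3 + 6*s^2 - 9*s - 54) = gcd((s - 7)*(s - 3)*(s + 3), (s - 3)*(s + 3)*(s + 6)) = s^2 - 9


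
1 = 1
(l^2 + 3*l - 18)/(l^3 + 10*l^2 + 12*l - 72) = (l - 3)/(l^2 + 4*l - 12)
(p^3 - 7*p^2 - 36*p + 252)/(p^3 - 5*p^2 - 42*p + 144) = (p^2 - 13*p + 42)/(p^2 - 11*p + 24)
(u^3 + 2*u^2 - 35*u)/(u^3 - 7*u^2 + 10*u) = (u + 7)/(u - 2)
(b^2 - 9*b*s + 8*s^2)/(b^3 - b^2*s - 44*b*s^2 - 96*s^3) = (b - s)/(b^2 + 7*b*s + 12*s^2)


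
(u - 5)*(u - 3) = u^2 - 8*u + 15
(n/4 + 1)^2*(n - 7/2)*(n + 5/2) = n^4/16 + 7*n^3/16 - 3*n^2/64 - 43*n/8 - 35/4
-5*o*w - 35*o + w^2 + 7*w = (-5*o + w)*(w + 7)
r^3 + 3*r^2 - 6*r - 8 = (r - 2)*(r + 1)*(r + 4)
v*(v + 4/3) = v^2 + 4*v/3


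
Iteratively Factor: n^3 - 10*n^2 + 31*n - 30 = (n - 3)*(n^2 - 7*n + 10) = (n - 5)*(n - 3)*(n - 2)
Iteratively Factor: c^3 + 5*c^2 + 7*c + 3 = (c + 1)*(c^2 + 4*c + 3) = (c + 1)*(c + 3)*(c + 1)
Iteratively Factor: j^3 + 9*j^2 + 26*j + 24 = (j + 3)*(j^2 + 6*j + 8) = (j + 3)*(j + 4)*(j + 2)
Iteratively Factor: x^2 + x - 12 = (x + 4)*(x - 3)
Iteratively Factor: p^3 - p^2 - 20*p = (p + 4)*(p^2 - 5*p) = (p - 5)*(p + 4)*(p)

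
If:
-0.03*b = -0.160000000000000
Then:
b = 5.33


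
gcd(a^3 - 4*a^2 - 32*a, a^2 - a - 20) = a + 4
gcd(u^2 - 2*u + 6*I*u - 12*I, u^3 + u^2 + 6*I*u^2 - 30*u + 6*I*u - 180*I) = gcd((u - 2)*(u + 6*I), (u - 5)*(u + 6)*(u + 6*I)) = u + 6*I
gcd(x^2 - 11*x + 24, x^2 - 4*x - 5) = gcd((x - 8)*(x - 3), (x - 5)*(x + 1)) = 1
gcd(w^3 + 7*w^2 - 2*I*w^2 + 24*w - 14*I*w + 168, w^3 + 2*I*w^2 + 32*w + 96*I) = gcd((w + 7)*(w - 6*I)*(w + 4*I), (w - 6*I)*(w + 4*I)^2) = w^2 - 2*I*w + 24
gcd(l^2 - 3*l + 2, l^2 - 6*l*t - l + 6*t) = l - 1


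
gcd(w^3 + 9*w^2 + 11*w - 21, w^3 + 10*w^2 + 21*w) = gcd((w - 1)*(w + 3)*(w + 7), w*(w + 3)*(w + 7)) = w^2 + 10*w + 21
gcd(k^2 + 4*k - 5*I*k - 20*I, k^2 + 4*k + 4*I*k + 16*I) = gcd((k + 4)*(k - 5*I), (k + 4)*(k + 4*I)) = k + 4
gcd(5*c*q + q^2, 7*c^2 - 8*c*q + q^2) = 1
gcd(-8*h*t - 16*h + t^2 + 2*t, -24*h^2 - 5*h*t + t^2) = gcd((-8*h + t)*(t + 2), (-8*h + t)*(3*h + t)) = -8*h + t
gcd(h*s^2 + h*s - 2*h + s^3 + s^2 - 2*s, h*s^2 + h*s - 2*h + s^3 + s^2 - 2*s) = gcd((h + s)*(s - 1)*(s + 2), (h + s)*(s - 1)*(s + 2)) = h*s^2 + h*s - 2*h + s^3 + s^2 - 2*s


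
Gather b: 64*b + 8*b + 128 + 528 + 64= 72*b + 720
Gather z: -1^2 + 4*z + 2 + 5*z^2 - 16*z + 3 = 5*z^2 - 12*z + 4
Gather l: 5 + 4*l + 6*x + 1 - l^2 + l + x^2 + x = -l^2 + 5*l + x^2 + 7*x + 6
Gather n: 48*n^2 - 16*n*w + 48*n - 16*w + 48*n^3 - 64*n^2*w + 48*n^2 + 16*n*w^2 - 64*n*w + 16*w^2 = 48*n^3 + n^2*(96 - 64*w) + n*(16*w^2 - 80*w + 48) + 16*w^2 - 16*w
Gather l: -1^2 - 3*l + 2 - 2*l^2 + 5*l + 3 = -2*l^2 + 2*l + 4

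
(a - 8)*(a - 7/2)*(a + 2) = a^3 - 19*a^2/2 + 5*a + 56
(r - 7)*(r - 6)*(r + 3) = r^3 - 10*r^2 + 3*r + 126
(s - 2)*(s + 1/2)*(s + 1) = s^3 - s^2/2 - 5*s/2 - 1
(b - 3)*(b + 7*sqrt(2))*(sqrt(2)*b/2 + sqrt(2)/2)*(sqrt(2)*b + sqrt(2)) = b^4 - b^3 + 7*sqrt(2)*b^3 - 7*sqrt(2)*b^2 - 5*b^2 - 35*sqrt(2)*b - 3*b - 21*sqrt(2)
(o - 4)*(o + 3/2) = o^2 - 5*o/2 - 6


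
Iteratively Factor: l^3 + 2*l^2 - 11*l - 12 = (l + 4)*(l^2 - 2*l - 3) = (l + 1)*(l + 4)*(l - 3)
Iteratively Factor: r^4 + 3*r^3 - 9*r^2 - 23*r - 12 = (r + 4)*(r^3 - r^2 - 5*r - 3) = (r + 1)*(r + 4)*(r^2 - 2*r - 3) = (r + 1)^2*(r + 4)*(r - 3)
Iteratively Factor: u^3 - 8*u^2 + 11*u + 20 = (u - 4)*(u^2 - 4*u - 5) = (u - 4)*(u + 1)*(u - 5)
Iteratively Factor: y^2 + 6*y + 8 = (y + 2)*(y + 4)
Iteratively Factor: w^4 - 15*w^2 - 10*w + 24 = (w + 3)*(w^3 - 3*w^2 - 6*w + 8) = (w - 1)*(w + 3)*(w^2 - 2*w - 8) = (w - 1)*(w + 2)*(w + 3)*(w - 4)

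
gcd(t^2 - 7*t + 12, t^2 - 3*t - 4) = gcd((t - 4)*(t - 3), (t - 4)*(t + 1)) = t - 4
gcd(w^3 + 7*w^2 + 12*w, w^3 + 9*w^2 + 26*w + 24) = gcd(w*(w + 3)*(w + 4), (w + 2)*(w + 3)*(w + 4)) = w^2 + 7*w + 12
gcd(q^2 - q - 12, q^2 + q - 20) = q - 4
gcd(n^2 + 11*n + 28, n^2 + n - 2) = 1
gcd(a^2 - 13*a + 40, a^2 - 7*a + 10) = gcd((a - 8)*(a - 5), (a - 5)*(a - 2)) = a - 5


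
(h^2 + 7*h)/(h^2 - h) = (h + 7)/(h - 1)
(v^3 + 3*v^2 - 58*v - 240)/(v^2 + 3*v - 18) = (v^2 - 3*v - 40)/(v - 3)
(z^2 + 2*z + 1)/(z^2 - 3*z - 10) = (z^2 + 2*z + 1)/(z^2 - 3*z - 10)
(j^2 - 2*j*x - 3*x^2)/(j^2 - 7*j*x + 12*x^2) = (-j - x)/(-j + 4*x)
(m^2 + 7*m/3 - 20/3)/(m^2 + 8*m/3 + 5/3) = (3*m^2 + 7*m - 20)/(3*m^2 + 8*m + 5)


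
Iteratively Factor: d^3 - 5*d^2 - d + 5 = (d - 1)*(d^2 - 4*d - 5) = (d - 5)*(d - 1)*(d + 1)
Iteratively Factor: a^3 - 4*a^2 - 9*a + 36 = (a - 4)*(a^2 - 9) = (a - 4)*(a - 3)*(a + 3)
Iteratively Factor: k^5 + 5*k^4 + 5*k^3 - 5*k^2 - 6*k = (k + 2)*(k^4 + 3*k^3 - k^2 - 3*k) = (k + 2)*(k + 3)*(k^3 - k) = (k - 1)*(k + 2)*(k + 3)*(k^2 + k) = k*(k - 1)*(k + 2)*(k + 3)*(k + 1)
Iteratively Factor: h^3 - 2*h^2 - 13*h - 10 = (h - 5)*(h^2 + 3*h + 2) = (h - 5)*(h + 2)*(h + 1)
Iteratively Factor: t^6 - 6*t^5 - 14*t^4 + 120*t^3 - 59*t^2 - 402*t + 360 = (t - 3)*(t^5 - 3*t^4 - 23*t^3 + 51*t^2 + 94*t - 120) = (t - 3)*(t + 4)*(t^4 - 7*t^3 + 5*t^2 + 31*t - 30) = (t - 5)*(t - 3)*(t + 4)*(t^3 - 2*t^2 - 5*t + 6) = (t - 5)*(t - 3)*(t - 1)*(t + 4)*(t^2 - t - 6) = (t - 5)*(t - 3)*(t - 1)*(t + 2)*(t + 4)*(t - 3)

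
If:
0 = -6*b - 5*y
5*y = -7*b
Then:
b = 0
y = 0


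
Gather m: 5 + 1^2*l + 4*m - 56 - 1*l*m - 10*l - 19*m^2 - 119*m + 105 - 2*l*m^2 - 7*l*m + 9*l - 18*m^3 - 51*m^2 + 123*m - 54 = -18*m^3 + m^2*(-2*l - 70) + m*(8 - 8*l)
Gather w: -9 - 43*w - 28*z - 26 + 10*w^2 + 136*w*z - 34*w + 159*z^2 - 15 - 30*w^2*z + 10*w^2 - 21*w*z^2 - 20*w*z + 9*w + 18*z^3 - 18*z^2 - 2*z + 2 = w^2*(20 - 30*z) + w*(-21*z^2 + 116*z - 68) + 18*z^3 + 141*z^2 - 30*z - 48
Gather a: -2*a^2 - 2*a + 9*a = -2*a^2 + 7*a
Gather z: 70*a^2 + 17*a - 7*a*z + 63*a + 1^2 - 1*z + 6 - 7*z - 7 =70*a^2 + 80*a + z*(-7*a - 8)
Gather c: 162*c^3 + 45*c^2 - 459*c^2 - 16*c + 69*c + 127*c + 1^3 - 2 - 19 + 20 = 162*c^3 - 414*c^2 + 180*c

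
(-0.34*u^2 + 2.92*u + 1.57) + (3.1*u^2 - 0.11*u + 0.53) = 2.76*u^2 + 2.81*u + 2.1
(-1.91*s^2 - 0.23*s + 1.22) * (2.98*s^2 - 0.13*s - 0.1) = -5.6918*s^4 - 0.4371*s^3 + 3.8565*s^2 - 0.1356*s - 0.122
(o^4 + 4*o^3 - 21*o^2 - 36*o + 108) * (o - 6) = o^5 - 2*o^4 - 45*o^3 + 90*o^2 + 324*o - 648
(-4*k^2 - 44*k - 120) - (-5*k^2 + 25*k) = k^2 - 69*k - 120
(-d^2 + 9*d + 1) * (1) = -d^2 + 9*d + 1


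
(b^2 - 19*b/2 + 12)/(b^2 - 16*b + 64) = (b - 3/2)/(b - 8)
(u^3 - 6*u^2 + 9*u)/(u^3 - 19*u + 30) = u*(u - 3)/(u^2 + 3*u - 10)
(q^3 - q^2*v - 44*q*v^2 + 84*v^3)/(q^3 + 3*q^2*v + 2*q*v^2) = (q^3 - q^2*v - 44*q*v^2 + 84*v^3)/(q*(q^2 + 3*q*v + 2*v^2))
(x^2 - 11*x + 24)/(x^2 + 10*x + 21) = (x^2 - 11*x + 24)/(x^2 + 10*x + 21)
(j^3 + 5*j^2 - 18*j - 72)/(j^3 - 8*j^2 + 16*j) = (j^2 + 9*j + 18)/(j*(j - 4))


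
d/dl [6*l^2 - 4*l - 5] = 12*l - 4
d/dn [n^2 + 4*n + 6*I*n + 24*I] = 2*n + 4 + 6*I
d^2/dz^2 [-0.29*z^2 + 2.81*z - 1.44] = -0.580000000000000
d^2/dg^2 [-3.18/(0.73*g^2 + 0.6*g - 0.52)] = (3.389244*g^2 + 2.78568*g - 3.18*(1.46*g + 0.6)*(2.92*g + 1.2) - 2.414256)/(0.73*g^2 + 0.6*g - 0.52)^3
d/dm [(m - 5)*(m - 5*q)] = 2*m - 5*q - 5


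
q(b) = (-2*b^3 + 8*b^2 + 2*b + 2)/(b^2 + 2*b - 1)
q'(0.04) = -8.02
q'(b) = (-2*b - 2)*(-2*b^3 + 8*b^2 + 2*b + 2)/(b^2 + 2*b - 1)^2 + (-6*b^2 + 16*b + 2)/(b^2 + 2*b - 1)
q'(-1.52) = 29.43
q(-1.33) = -9.62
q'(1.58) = -1.46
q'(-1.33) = 19.17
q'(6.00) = -1.69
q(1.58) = 3.70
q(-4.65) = 32.39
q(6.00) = -2.77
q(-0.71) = -2.78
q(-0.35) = -1.50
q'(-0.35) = 1.51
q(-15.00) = 43.93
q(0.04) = -2.28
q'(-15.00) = -1.85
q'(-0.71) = 5.62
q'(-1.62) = 37.98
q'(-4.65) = 3.03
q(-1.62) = -17.49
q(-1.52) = -14.15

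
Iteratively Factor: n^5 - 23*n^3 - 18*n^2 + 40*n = (n - 5)*(n^4 + 5*n^3 + 2*n^2 - 8*n) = (n - 5)*(n + 4)*(n^3 + n^2 - 2*n) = n*(n - 5)*(n + 4)*(n^2 + n - 2) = n*(n - 5)*(n - 1)*(n + 4)*(n + 2)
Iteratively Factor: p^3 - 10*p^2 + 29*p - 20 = (p - 5)*(p^2 - 5*p + 4) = (p - 5)*(p - 4)*(p - 1)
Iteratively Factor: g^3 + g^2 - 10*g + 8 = (g - 2)*(g^2 + 3*g - 4) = (g - 2)*(g - 1)*(g + 4)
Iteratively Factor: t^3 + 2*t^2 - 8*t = (t - 2)*(t^2 + 4*t) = t*(t - 2)*(t + 4)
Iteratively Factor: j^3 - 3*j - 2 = (j + 1)*(j^2 - j - 2) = (j + 1)^2*(j - 2)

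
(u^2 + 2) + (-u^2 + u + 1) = u + 3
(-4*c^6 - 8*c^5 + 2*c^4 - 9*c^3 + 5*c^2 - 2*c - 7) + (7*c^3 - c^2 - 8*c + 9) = -4*c^6 - 8*c^5 + 2*c^4 - 2*c^3 + 4*c^2 - 10*c + 2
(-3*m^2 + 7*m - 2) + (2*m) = -3*m^2 + 9*m - 2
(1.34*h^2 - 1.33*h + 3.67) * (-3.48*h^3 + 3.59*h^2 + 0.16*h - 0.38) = -4.6632*h^5 + 9.439*h^4 - 17.3319*h^3 + 12.4533*h^2 + 1.0926*h - 1.3946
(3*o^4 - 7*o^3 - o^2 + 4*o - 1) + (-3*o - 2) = 3*o^4 - 7*o^3 - o^2 + o - 3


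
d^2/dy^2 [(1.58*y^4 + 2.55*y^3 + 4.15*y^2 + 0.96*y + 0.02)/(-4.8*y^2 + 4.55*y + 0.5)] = (-72.8063999999999*y^6 + 207.0432*y^5 - 173.5077*y^4 - 400.84355*y^3 - 102.0723*y^2 - 15.0282*y + 1.3689)/(110.592*y^6 - 314.496*y^5 + 263.556*y^4 - 28.676375*y^3 - 27.45375*y^2 - 3.4125*y - 0.125)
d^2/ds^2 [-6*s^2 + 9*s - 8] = -12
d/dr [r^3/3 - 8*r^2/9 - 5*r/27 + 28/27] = r^2 - 16*r/9 - 5/27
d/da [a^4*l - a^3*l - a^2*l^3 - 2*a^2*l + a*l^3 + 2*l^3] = l*(4*a^3 - 3*a^2 - 2*a*l^2 - 4*a + l^2)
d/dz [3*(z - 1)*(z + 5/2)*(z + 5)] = 9*z^2 + 39*z + 15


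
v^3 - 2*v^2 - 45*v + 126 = (v - 6)*(v - 3)*(v + 7)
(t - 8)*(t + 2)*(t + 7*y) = t^3 + 7*t^2*y - 6*t^2 - 42*t*y - 16*t - 112*y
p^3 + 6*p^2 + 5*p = p*(p + 1)*(p + 5)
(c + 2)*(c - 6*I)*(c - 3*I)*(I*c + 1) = I*c^4 + 10*c^3 + 2*I*c^3 + 20*c^2 - 27*I*c^2 - 18*c - 54*I*c - 36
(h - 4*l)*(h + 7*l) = h^2 + 3*h*l - 28*l^2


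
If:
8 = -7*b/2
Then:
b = -16/7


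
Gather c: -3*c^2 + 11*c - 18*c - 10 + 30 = -3*c^2 - 7*c + 20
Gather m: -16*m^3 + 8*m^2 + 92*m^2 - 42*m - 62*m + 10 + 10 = -16*m^3 + 100*m^2 - 104*m + 20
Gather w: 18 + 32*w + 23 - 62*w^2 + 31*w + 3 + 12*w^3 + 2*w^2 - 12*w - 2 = 12*w^3 - 60*w^2 + 51*w + 42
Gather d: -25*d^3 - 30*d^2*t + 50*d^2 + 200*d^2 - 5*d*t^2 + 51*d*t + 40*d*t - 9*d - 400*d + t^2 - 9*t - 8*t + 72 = -25*d^3 + d^2*(250 - 30*t) + d*(-5*t^2 + 91*t - 409) + t^2 - 17*t + 72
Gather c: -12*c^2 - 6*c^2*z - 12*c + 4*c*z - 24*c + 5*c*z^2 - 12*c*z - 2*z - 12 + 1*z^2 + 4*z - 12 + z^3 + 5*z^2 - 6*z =c^2*(-6*z - 12) + c*(5*z^2 - 8*z - 36) + z^3 + 6*z^2 - 4*z - 24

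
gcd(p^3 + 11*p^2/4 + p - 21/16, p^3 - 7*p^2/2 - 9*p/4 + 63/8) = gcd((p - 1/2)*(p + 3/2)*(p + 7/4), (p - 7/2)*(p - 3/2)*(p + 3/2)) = p + 3/2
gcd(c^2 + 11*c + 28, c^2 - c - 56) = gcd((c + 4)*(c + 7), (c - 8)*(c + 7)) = c + 7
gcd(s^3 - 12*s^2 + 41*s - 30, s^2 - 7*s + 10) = s - 5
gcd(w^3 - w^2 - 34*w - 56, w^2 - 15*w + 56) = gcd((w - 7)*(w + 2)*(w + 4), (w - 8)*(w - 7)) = w - 7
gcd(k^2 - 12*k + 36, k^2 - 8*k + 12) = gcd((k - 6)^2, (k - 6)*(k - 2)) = k - 6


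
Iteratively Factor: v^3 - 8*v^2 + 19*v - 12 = (v - 3)*(v^2 - 5*v + 4) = (v - 4)*(v - 3)*(v - 1)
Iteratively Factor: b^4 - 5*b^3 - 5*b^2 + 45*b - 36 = (b - 4)*(b^3 - b^2 - 9*b + 9) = (b - 4)*(b - 1)*(b^2 - 9) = (b - 4)*(b - 3)*(b - 1)*(b + 3)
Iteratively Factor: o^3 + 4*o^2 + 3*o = (o)*(o^2 + 4*o + 3) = o*(o + 3)*(o + 1)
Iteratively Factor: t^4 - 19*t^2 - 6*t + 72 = (t - 2)*(t^3 + 2*t^2 - 15*t - 36) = (t - 4)*(t - 2)*(t^2 + 6*t + 9) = (t - 4)*(t - 2)*(t + 3)*(t + 3)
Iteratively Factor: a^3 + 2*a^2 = (a + 2)*(a^2) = a*(a + 2)*(a)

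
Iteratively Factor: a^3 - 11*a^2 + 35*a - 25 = (a - 1)*(a^2 - 10*a + 25) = (a - 5)*(a - 1)*(a - 5)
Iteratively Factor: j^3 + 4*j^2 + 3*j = (j)*(j^2 + 4*j + 3) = j*(j + 1)*(j + 3)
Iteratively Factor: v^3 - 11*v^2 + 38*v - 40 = (v - 5)*(v^2 - 6*v + 8) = (v - 5)*(v - 4)*(v - 2)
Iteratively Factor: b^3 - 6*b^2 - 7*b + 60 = (b - 5)*(b^2 - b - 12) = (b - 5)*(b + 3)*(b - 4)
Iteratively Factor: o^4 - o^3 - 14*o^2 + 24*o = (o - 2)*(o^3 + o^2 - 12*o) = o*(o - 2)*(o^2 + o - 12) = o*(o - 2)*(o + 4)*(o - 3)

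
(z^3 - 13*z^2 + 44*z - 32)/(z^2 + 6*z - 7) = (z^2 - 12*z + 32)/(z + 7)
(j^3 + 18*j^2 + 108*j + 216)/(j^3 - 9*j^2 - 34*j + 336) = (j^2 + 12*j + 36)/(j^2 - 15*j + 56)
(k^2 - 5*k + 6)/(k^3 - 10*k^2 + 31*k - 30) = 1/(k - 5)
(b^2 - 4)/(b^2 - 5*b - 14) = (b - 2)/(b - 7)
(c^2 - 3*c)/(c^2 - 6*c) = (c - 3)/(c - 6)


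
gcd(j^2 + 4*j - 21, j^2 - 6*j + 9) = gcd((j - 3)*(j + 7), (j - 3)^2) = j - 3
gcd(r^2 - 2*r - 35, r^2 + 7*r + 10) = r + 5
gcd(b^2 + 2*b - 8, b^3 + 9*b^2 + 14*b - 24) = b + 4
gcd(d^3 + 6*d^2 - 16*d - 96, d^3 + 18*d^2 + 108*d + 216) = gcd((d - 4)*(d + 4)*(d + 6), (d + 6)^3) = d + 6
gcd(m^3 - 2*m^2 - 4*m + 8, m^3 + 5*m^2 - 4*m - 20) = m^2 - 4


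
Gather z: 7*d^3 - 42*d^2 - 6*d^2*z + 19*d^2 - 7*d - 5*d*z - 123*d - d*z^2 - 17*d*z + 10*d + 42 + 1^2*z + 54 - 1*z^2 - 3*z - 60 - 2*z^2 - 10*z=7*d^3 - 23*d^2 - 120*d + z^2*(-d - 3) + z*(-6*d^2 - 22*d - 12) + 36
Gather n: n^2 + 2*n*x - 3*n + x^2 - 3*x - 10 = n^2 + n*(2*x - 3) + x^2 - 3*x - 10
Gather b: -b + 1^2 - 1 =-b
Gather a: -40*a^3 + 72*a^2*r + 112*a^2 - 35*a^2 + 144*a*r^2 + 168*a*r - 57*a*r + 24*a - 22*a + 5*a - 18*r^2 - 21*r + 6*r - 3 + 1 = -40*a^3 + a^2*(72*r + 77) + a*(144*r^2 + 111*r + 7) - 18*r^2 - 15*r - 2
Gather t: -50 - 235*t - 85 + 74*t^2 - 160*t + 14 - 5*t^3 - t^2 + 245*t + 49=-5*t^3 + 73*t^2 - 150*t - 72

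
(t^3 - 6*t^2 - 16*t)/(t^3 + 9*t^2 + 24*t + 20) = t*(t - 8)/(t^2 + 7*t + 10)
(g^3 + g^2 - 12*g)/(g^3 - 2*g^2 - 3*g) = (g + 4)/(g + 1)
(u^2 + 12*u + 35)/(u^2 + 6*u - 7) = (u + 5)/(u - 1)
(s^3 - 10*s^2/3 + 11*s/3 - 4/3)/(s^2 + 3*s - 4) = (3*s^2 - 7*s + 4)/(3*(s + 4))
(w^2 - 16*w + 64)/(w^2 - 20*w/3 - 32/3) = 3*(w - 8)/(3*w + 4)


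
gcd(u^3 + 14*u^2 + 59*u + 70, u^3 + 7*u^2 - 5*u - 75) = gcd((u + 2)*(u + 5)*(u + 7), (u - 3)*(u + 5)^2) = u + 5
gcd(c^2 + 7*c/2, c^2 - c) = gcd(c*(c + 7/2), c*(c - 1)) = c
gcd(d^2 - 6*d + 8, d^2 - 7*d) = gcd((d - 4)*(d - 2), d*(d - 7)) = 1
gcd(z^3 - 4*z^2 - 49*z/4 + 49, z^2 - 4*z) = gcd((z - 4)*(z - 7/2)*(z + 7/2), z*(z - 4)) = z - 4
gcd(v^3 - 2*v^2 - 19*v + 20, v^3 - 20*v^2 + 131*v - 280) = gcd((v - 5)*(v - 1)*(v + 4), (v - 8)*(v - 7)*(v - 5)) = v - 5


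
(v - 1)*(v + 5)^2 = v^3 + 9*v^2 + 15*v - 25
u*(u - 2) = u^2 - 2*u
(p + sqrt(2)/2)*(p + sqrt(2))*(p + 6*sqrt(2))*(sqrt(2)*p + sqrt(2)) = sqrt(2)*p^4 + sqrt(2)*p^3 + 15*p^3 + 15*p^2 + 19*sqrt(2)*p^2 + 12*p + 19*sqrt(2)*p + 12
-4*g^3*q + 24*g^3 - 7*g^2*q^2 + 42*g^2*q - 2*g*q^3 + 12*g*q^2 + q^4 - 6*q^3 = (-4*g + q)*(g + q)^2*(q - 6)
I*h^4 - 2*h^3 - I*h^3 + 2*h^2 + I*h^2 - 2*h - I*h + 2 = (h - I)*(h + I)*(h + 2*I)*(I*h - I)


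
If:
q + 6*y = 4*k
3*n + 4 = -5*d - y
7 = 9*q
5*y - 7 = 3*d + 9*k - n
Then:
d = -53*y/28 - 121/56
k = 3*y/2 + 7/36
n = 79*y/28 + 127/56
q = 7/9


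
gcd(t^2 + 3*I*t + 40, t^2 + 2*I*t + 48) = t + 8*I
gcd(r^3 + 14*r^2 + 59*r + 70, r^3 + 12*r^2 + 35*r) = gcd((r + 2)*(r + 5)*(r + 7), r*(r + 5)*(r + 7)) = r^2 + 12*r + 35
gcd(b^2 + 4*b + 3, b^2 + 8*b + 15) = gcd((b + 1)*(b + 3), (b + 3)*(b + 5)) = b + 3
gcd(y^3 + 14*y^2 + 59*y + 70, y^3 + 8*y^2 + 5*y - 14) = y^2 + 9*y + 14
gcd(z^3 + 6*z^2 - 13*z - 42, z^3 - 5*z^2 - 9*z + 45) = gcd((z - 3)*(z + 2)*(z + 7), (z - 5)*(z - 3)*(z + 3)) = z - 3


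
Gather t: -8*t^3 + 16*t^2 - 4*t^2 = -8*t^3 + 12*t^2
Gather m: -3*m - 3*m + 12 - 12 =-6*m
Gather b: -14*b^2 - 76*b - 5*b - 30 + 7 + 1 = -14*b^2 - 81*b - 22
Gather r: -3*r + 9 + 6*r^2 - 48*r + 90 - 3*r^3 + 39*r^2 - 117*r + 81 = -3*r^3 + 45*r^2 - 168*r + 180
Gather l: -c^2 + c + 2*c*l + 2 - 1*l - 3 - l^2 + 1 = -c^2 + c - l^2 + l*(2*c - 1)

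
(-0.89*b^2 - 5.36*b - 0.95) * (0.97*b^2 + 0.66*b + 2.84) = -0.8633*b^4 - 5.7866*b^3 - 6.9867*b^2 - 15.8494*b - 2.698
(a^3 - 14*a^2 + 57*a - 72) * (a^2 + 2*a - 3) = a^5 - 12*a^4 + 26*a^3 + 84*a^2 - 315*a + 216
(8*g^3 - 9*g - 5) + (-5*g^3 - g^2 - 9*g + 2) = 3*g^3 - g^2 - 18*g - 3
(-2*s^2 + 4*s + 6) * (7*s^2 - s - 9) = -14*s^4 + 30*s^3 + 56*s^2 - 42*s - 54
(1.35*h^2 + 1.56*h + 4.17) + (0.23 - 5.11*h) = 1.35*h^2 - 3.55*h + 4.4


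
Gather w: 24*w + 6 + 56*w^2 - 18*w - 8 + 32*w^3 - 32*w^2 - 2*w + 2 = 32*w^3 + 24*w^2 + 4*w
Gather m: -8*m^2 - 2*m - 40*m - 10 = -8*m^2 - 42*m - 10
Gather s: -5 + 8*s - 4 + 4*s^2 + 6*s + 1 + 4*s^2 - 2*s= 8*s^2 + 12*s - 8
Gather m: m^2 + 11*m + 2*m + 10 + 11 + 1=m^2 + 13*m + 22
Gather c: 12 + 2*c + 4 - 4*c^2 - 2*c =16 - 4*c^2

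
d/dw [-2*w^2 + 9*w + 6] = 9 - 4*w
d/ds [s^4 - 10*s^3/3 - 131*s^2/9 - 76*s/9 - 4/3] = 4*s^3 - 10*s^2 - 262*s/9 - 76/9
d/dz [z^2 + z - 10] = 2*z + 1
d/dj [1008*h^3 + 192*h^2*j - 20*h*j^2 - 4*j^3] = 192*h^2 - 40*h*j - 12*j^2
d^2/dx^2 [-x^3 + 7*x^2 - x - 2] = 14 - 6*x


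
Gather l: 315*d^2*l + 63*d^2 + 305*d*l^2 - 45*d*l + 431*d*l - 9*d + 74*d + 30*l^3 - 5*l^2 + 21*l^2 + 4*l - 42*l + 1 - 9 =63*d^2 + 65*d + 30*l^3 + l^2*(305*d + 16) + l*(315*d^2 + 386*d - 38) - 8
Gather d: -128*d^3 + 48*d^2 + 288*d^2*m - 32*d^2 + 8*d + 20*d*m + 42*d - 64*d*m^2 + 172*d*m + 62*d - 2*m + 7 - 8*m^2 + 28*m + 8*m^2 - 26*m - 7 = -128*d^3 + d^2*(288*m + 16) + d*(-64*m^2 + 192*m + 112)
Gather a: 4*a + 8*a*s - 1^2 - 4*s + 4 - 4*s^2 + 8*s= a*(8*s + 4) - 4*s^2 + 4*s + 3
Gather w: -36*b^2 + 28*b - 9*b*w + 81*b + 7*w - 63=-36*b^2 + 109*b + w*(7 - 9*b) - 63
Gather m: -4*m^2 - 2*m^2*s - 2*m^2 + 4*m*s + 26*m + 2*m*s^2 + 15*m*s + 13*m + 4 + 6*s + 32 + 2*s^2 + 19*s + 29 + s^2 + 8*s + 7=m^2*(-2*s - 6) + m*(2*s^2 + 19*s + 39) + 3*s^2 + 33*s + 72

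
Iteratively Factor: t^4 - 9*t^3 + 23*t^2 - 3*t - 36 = (t - 3)*(t^3 - 6*t^2 + 5*t + 12) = (t - 3)*(t + 1)*(t^2 - 7*t + 12) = (t - 3)^2*(t + 1)*(t - 4)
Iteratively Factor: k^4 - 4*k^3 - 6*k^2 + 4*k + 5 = (k + 1)*(k^3 - 5*k^2 - k + 5) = (k - 1)*(k + 1)*(k^2 - 4*k - 5) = (k - 5)*(k - 1)*(k + 1)*(k + 1)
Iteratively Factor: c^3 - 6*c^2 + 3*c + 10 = (c - 2)*(c^2 - 4*c - 5) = (c - 2)*(c + 1)*(c - 5)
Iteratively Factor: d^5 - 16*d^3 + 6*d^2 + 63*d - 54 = (d + 3)*(d^4 - 3*d^3 - 7*d^2 + 27*d - 18) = (d - 1)*(d + 3)*(d^3 - 2*d^2 - 9*d + 18) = (d - 1)*(d + 3)^2*(d^2 - 5*d + 6) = (d - 2)*(d - 1)*(d + 3)^2*(d - 3)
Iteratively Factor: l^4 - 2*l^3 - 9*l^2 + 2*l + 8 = (l + 2)*(l^3 - 4*l^2 - l + 4) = (l - 1)*(l + 2)*(l^2 - 3*l - 4) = (l - 4)*(l - 1)*(l + 2)*(l + 1)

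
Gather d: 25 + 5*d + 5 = 5*d + 30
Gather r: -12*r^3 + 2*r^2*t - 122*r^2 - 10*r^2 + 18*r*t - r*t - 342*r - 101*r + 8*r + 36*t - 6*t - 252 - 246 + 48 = -12*r^3 + r^2*(2*t - 132) + r*(17*t - 435) + 30*t - 450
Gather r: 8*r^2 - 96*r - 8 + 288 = 8*r^2 - 96*r + 280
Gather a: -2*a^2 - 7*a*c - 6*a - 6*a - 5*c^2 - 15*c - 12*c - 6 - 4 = -2*a^2 + a*(-7*c - 12) - 5*c^2 - 27*c - 10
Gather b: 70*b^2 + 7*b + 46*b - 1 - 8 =70*b^2 + 53*b - 9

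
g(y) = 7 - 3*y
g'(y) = -3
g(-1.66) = 11.98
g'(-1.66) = -3.00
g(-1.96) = 12.88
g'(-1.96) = -3.00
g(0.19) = 6.43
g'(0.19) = -3.00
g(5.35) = -9.05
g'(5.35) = -3.00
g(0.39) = 5.83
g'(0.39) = -3.00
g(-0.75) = 9.25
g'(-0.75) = -3.00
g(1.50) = 2.50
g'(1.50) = -3.00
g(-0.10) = 7.30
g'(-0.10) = -3.00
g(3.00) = -2.00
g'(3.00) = -3.00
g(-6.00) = 25.00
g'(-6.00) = -3.00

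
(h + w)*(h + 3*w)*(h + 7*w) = h^3 + 11*h^2*w + 31*h*w^2 + 21*w^3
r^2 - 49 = (r - 7)*(r + 7)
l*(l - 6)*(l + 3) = l^3 - 3*l^2 - 18*l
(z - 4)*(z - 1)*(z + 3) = z^3 - 2*z^2 - 11*z + 12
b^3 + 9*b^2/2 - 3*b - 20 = (b - 2)*(b + 5/2)*(b + 4)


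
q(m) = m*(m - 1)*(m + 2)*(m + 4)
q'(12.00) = 9112.00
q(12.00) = 29568.00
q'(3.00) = 247.00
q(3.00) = 210.00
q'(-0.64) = -5.46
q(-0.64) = 4.80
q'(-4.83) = -128.10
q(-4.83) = 66.14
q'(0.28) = -5.62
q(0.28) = -1.97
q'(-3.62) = -15.67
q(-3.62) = -10.30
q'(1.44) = 40.81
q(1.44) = 11.86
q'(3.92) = 479.12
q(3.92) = 536.68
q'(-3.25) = 0.12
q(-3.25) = -12.95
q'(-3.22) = 1.10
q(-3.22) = -12.93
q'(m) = m*(m - 1)*(m + 2) + m*(m - 1)*(m + 4) + m*(m + 2)*(m + 4) + (m - 1)*(m + 2)*(m + 4)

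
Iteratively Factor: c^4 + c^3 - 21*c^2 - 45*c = (c - 5)*(c^3 + 6*c^2 + 9*c) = (c - 5)*(c + 3)*(c^2 + 3*c) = (c - 5)*(c + 3)^2*(c)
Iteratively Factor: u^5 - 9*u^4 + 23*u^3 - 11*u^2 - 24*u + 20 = (u - 1)*(u^4 - 8*u^3 + 15*u^2 + 4*u - 20) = (u - 2)*(u - 1)*(u^3 - 6*u^2 + 3*u + 10) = (u - 5)*(u - 2)*(u - 1)*(u^2 - u - 2) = (u - 5)*(u - 2)^2*(u - 1)*(u + 1)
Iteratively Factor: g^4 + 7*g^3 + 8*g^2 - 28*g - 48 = (g - 2)*(g^3 + 9*g^2 + 26*g + 24) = (g - 2)*(g + 2)*(g^2 + 7*g + 12) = (g - 2)*(g + 2)*(g + 4)*(g + 3)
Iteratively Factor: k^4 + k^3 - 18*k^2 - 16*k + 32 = (k - 1)*(k^3 + 2*k^2 - 16*k - 32) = (k - 4)*(k - 1)*(k^2 + 6*k + 8) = (k - 4)*(k - 1)*(k + 4)*(k + 2)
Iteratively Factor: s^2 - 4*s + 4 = (s - 2)*(s - 2)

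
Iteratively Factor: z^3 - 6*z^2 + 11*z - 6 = (z - 1)*(z^2 - 5*z + 6) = (z - 2)*(z - 1)*(z - 3)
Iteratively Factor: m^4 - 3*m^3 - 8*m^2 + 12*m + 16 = (m - 2)*(m^3 - m^2 - 10*m - 8) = (m - 2)*(m + 2)*(m^2 - 3*m - 4) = (m - 2)*(m + 1)*(m + 2)*(m - 4)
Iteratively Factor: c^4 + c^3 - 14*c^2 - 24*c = (c - 4)*(c^3 + 5*c^2 + 6*c) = c*(c - 4)*(c^2 + 5*c + 6) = c*(c - 4)*(c + 3)*(c + 2)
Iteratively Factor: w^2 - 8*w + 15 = (w - 5)*(w - 3)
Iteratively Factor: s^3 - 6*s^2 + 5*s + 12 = (s - 4)*(s^2 - 2*s - 3) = (s - 4)*(s + 1)*(s - 3)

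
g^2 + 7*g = g*(g + 7)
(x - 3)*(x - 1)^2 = x^3 - 5*x^2 + 7*x - 3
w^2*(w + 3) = w^3 + 3*w^2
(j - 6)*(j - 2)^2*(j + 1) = j^4 - 9*j^3 + 18*j^2 + 4*j - 24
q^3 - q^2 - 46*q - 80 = (q - 8)*(q + 2)*(q + 5)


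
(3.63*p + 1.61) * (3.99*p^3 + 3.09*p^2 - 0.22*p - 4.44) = 14.4837*p^4 + 17.6406*p^3 + 4.1763*p^2 - 16.4714*p - 7.1484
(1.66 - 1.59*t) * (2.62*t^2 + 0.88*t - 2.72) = -4.1658*t^3 + 2.95*t^2 + 5.7856*t - 4.5152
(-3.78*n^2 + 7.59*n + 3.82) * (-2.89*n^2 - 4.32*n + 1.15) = 10.9242*n^4 - 5.6055*n^3 - 48.1756*n^2 - 7.7739*n + 4.393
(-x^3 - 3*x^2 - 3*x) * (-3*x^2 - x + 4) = 3*x^5 + 10*x^4 + 8*x^3 - 9*x^2 - 12*x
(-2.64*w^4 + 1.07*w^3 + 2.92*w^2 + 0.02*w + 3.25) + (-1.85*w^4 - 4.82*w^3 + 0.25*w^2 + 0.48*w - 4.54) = -4.49*w^4 - 3.75*w^3 + 3.17*w^2 + 0.5*w - 1.29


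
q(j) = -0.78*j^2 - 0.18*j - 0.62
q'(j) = -1.56*j - 0.18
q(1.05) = -1.67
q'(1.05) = -1.82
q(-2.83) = -6.36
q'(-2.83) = 4.23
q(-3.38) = -8.92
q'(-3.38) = 5.09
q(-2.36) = -4.54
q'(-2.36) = 3.50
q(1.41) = -2.42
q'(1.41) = -2.38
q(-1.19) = -1.51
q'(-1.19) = 1.68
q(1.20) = -1.96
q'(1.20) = -2.05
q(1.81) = -3.50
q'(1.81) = -3.00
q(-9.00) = -62.18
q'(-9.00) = 13.86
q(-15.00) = -173.42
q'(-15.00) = 23.22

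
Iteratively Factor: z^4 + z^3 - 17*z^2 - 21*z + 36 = (z + 3)*(z^3 - 2*z^2 - 11*z + 12) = (z - 4)*(z + 3)*(z^2 + 2*z - 3) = (z - 4)*(z + 3)^2*(z - 1)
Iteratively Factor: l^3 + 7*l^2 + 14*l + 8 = (l + 2)*(l^2 + 5*l + 4) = (l + 1)*(l + 2)*(l + 4)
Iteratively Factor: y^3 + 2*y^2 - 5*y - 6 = (y + 1)*(y^2 + y - 6) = (y - 2)*(y + 1)*(y + 3)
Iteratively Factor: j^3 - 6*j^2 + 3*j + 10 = (j + 1)*(j^2 - 7*j + 10) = (j - 2)*(j + 1)*(j - 5)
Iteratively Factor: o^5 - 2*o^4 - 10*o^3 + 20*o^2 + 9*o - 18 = (o - 2)*(o^4 - 10*o^2 + 9) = (o - 2)*(o + 3)*(o^3 - 3*o^2 - o + 3) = (o - 2)*(o - 1)*(o + 3)*(o^2 - 2*o - 3) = (o - 3)*(o - 2)*(o - 1)*(o + 3)*(o + 1)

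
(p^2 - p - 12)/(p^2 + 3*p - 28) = (p + 3)/(p + 7)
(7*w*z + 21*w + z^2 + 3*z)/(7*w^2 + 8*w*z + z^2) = (z + 3)/(w + z)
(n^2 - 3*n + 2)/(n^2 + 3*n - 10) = (n - 1)/(n + 5)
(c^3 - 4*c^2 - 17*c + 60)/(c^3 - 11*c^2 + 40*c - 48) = (c^2 - c - 20)/(c^2 - 8*c + 16)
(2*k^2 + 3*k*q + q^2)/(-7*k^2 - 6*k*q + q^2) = (2*k + q)/(-7*k + q)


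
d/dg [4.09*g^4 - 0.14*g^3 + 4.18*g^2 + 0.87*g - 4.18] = 16.36*g^3 - 0.42*g^2 + 8.36*g + 0.87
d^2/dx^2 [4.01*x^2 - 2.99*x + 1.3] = 8.02000000000000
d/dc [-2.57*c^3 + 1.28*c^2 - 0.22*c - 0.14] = -7.71*c^2 + 2.56*c - 0.22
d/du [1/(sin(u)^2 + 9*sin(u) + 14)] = -(2*sin(u) + 9)*cos(u)/(sin(u)^2 + 9*sin(u) + 14)^2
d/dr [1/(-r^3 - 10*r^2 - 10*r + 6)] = (3*r^2 + 20*r + 10)/(r^3 + 10*r^2 + 10*r - 6)^2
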